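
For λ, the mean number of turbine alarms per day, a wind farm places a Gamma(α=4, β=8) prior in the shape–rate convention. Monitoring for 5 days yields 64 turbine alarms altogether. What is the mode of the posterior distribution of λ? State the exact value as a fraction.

Total count 64 over total exposure 5 days.
The Gamma prior is conjugate for the Poisson rate, so λ | data ~ Gamma(4+64, 8+5) = Gamma(68, 13).
Posterior mode = (α'−1)/β' = 67/13.

67/13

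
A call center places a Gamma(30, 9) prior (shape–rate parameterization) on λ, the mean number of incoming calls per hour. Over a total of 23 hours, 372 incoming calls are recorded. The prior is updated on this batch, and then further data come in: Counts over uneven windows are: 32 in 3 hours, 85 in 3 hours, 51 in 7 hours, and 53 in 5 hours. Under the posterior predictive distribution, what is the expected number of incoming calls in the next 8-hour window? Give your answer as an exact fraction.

Total count 372 over total exposure 23 hours.
After the first batch: Gamma(30 + 372, 9 + 23) = Gamma(402, 32).
Total count: 32 + 85 + 51 + 53 = 221.
Total exposure: 3 + 3 + 7 + 5 = 18 hours.
After the second batch: Gamma(402 + 221, 32 + 18) = Gamma(623, 50).
Predictive mean over an 8-hour window = T·E[λ|data] = 8·623/50 = 2492/25.

2492/25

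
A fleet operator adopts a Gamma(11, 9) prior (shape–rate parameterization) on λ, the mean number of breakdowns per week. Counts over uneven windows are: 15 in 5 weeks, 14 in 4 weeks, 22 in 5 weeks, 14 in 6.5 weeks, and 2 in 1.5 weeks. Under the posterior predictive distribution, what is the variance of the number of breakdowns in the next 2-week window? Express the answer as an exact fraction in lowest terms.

Total count: 15 + 14 + 22 + 14 + 2 = 67.
Total exposure: 5 + 4 + 5 + 6.5 + 1.5 = 22 weeks.
Posterior: α' = 11 + 67 = 78, β' = 9 + 22 = 31.
The posterior predictive for a window of length T is Negative Binomial with variance T·α'·(β'+T)/β'² = 2·78·33/961 = 5148/961.

5148/961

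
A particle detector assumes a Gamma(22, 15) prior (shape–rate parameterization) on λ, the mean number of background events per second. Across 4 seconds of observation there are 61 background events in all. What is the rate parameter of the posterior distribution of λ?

19

Total count 61 over total exposure 4 seconds.
Gamma(α, β) with Poisson data over total exposure Σt gives posterior Gamma(α+Σx, β+Σt) = Gamma(83, 19).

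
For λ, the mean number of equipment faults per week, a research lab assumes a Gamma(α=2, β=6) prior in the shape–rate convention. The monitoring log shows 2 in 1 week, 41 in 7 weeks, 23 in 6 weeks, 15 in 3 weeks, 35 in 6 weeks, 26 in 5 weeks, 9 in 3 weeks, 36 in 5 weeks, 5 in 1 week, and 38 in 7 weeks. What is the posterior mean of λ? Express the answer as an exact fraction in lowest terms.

Total count: 2 + 41 + 23 + 15 + 35 + 26 + 9 + 36 + 5 + 38 = 230.
Total exposure: 1 + 7 + 6 + 3 + 6 + 5 + 3 + 5 + 1 + 7 = 44 weeks.
Gamma(α, β) with Poisson data over total exposure Σt gives posterior Gamma(α+Σx, β+Σt) = Gamma(232, 50).
Posterior mean = α'/β' = 232/50 = 116/25.

116/25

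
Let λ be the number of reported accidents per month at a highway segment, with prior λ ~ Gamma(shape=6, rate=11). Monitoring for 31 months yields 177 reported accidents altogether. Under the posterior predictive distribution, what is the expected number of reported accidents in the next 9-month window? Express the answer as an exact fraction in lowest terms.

Total count 177 over total exposure 31 months.
Conjugate update: add total count to the shape and total exposure to the rate, giving Gamma(183, 42).
Predictive mean over a 9-month window = T·E[λ|data] = 9·183/42 = 549/14.

549/14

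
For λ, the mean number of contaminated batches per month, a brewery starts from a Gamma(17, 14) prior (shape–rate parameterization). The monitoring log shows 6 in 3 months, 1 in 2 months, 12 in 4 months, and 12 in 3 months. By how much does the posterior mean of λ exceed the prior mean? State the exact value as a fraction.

115/182

Total count: 6 + 1 + 12 + 12 = 31.
Total exposure: 3 + 2 + 4 + 3 = 12 months.
Conjugate update: add total count to the shape and total exposure to the rate, giving Gamma(48, 26).
Posterior mean = 48/26 = 24/13; prior mean = 17/14 = 17/14. Difference = 24/13 − 17/14 = 115/182.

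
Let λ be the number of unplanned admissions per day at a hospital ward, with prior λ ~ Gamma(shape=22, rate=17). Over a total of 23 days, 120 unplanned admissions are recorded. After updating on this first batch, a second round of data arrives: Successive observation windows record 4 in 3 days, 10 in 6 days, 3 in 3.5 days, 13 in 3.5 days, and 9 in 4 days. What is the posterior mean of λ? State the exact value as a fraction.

181/60

Total count 120 over total exposure 23 days.
After the first batch: Gamma(22 + 120, 17 + 23) = Gamma(142, 40).
Total count: 4 + 10 + 3 + 13 + 9 = 39.
Total exposure: 3 + 6 + 3.5 + 3.5 + 4 = 20 days.
After the second batch: Gamma(142 + 39, 40 + 20) = Gamma(181, 60).
Posterior mean = α'/β' = 181/60.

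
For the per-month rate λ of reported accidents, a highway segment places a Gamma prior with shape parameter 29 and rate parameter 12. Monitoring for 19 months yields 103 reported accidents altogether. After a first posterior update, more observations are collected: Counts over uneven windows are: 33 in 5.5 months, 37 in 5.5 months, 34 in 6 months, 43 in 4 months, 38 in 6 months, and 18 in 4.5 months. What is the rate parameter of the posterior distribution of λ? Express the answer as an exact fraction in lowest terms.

Total count 103 over total exposure 19 months.
After the first batch: Gamma(29 + 103, 12 + 19) = Gamma(132, 31).
Total count: 33 + 37 + 34 + 43 + 38 + 18 = 203.
Total exposure: 5.5 + 5.5 + 6 + 4 + 6 + 4.5 = 31.5 months.
After the second batch: Gamma(132 + 203, 31 + 31.5) = Gamma(335, 125/2).

125/2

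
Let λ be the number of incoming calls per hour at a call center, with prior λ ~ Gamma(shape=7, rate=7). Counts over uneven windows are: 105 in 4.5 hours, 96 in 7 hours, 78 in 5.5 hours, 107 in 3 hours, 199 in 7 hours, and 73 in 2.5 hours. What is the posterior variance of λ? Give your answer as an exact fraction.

2660/5329

Total count: 105 + 96 + 78 + 107 + 199 + 73 = 658.
Total exposure: 4.5 + 7 + 5.5 + 3 + 7 + 2.5 = 29.5 hours.
Posterior: α' = 7 + 658 = 665, β' = 7 + 29.5 = 73/2.
Posterior variance = α'/β'² = 665/(5329/4) = 2660/5329.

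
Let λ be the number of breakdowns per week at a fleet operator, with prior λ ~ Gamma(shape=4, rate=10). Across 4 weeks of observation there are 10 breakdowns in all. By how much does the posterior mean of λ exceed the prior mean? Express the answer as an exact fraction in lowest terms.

3/5

Total count 10 over total exposure 4 weeks.
Posterior: α' = 4 + 10 = 14, β' = 10 + 4 = 14.
Posterior mean = 14/14 = 1; prior mean = 4/10 = 2/5. Difference = 1 − 2/5 = 3/5.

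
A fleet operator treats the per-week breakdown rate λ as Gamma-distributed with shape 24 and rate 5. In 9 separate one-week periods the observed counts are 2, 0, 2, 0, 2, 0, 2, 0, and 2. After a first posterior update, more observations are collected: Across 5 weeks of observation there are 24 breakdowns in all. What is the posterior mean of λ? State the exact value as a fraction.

58/19

Total count: 2 + 0 + 2 + 0 + 2 + 0 + 2 + 0 + 2 = 10.
Total exposure: 9 weeks.
After the first batch: Gamma(24 + 10, 5 + 9) = Gamma(34, 14).
Total count 24 over total exposure 5 weeks.
After the second batch: Gamma(34 + 24, 14 + 5) = Gamma(58, 19).
Posterior mean = α'/β' = 58/19.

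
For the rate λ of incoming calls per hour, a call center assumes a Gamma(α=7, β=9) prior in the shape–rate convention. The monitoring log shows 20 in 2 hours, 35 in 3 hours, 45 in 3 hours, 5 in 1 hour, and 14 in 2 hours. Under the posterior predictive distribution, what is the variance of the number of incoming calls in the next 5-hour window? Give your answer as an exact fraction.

Total count: 20 + 35 + 45 + 5 + 14 = 119.
Total exposure: 2 + 3 + 3 + 1 + 2 = 11 hours.
Gamma(α, β) with Poisson data over total exposure Σt gives posterior Gamma(α+Σx, β+Σt) = Gamma(126, 20).
The posterior predictive for a window of length T is Negative Binomial with variance T·α'·(β'+T)/β'² = 5·126·25/400 = 315/8.

315/8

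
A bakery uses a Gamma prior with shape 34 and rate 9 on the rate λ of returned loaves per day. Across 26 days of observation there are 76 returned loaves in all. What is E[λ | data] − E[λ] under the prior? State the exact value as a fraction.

-40/63

Total count 76 over total exposure 26 days.
The Gamma prior is conjugate for the Poisson rate, so λ | data ~ Gamma(34+76, 9+26) = Gamma(110, 35).
Posterior mean = 110/35 = 22/7; prior mean = 34/9 = 34/9. Difference = 22/7 − 34/9 = -40/63.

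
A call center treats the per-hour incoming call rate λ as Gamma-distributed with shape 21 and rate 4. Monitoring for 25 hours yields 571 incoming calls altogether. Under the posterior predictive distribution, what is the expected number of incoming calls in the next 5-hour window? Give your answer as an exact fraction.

Total count 571 over total exposure 25 hours.
By Gamma–Poisson conjugacy, the posterior is Gamma(α + Σx, β + Σt) = Gamma(21 + 571, 4 + 25) = Gamma(592, 29).
Predictive mean over a 5-hour window = T·E[λ|data] = 5·592/29 = 2960/29.

2960/29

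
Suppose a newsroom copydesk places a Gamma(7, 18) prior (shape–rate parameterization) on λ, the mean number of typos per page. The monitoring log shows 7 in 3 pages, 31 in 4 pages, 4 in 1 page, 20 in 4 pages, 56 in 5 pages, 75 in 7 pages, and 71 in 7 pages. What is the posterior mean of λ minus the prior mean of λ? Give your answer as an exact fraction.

4535/882

Total count: 7 + 31 + 4 + 20 + 56 + 75 + 71 = 264.
Total exposure: 3 + 4 + 1 + 4 + 5 + 7 + 7 = 31 pages.
Conjugate update: add total count to the shape and total exposure to the rate, giving Gamma(271, 49).
Posterior mean = 271/49 = 271/49; prior mean = 7/18 = 7/18. Difference = 271/49 − 7/18 = 4535/882.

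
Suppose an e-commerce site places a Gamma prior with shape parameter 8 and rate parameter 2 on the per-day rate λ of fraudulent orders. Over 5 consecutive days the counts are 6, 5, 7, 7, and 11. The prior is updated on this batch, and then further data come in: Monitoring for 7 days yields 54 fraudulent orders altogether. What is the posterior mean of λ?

Total count: 6 + 5 + 7 + 7 + 11 = 36.
Total exposure: 5 days.
After the first batch: Gamma(8 + 36, 2 + 5) = Gamma(44, 7).
Total count 54 over total exposure 7 days.
After the second batch: Gamma(44 + 54, 7 + 7) = Gamma(98, 14).
Posterior mean = α'/β' = 98/14 = 7.

7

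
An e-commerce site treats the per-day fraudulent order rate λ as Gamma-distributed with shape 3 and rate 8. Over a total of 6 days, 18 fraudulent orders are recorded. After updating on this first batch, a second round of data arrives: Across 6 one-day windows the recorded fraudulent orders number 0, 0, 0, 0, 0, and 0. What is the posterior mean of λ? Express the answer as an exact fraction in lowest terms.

21/20

Total count 18 over total exposure 6 days.
After the first batch: Gamma(3 + 18, 8 + 6) = Gamma(21, 14).
Total count: 0 + 0 + 0 + 0 + 0 + 0 = 0.
Total exposure: 6 days.
After the second batch: Gamma(21 + 0, 14 + 6) = Gamma(21, 20).
Posterior mean = α'/β' = 21/20.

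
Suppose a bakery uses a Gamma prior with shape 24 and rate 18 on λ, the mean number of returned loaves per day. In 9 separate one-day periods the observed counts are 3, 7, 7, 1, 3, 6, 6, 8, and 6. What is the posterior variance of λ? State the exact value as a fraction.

71/729

Total count: 3 + 7 + 7 + 1 + 3 + 6 + 6 + 8 + 6 = 47.
Total exposure: 9 days.
Conjugate update: add total count to the shape and total exposure to the rate, giving Gamma(71, 27).
Posterior variance = α'/β'² = 71/729.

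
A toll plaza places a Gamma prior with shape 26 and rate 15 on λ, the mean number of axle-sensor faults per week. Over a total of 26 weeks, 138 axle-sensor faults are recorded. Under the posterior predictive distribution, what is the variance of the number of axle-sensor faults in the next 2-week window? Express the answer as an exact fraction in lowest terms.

Total count 138 over total exposure 26 weeks.
Conjugate update: add total count to the shape and total exposure to the rate, giving Gamma(164, 41).
The posterior predictive for a window of length T is Negative Binomial with variance T·α'·(β'+T)/β'² = 2·164·43/1681 = 344/41.

344/41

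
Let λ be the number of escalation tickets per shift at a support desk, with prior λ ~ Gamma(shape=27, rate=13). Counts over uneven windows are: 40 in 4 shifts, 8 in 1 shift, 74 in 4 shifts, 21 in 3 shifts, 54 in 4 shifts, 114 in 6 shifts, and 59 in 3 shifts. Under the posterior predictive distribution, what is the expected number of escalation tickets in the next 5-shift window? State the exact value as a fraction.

Total count: 40 + 8 + 74 + 21 + 54 + 114 + 59 = 370.
Total exposure: 4 + 1 + 4 + 3 + 4 + 6 + 3 = 25 shifts.
By Gamma–Poisson conjugacy, the posterior is Gamma(α + Σx, β + Σt) = Gamma(27 + 370, 13 + 25) = Gamma(397, 38).
Predictive mean over a 5-shift window = T·E[λ|data] = 5·397/38 = 1985/38.

1985/38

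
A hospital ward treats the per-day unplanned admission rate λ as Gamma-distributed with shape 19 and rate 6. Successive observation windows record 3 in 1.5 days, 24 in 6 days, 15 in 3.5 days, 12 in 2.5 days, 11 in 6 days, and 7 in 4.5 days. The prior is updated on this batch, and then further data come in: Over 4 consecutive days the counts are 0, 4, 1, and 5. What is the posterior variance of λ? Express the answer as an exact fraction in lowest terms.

Total count: 3 + 24 + 15 + 12 + 11 + 7 = 72.
Total exposure: 1.5 + 6 + 3.5 + 2.5 + 6 + 4.5 = 24 days.
After the first batch: Gamma(19 + 72, 6 + 24) = Gamma(91, 30).
Total count: 0 + 4 + 1 + 5 = 10.
Total exposure: 4 days.
After the second batch: Gamma(91 + 10, 30 + 4) = Gamma(101, 34).
Posterior variance = α'/β'² = 101/1156.

101/1156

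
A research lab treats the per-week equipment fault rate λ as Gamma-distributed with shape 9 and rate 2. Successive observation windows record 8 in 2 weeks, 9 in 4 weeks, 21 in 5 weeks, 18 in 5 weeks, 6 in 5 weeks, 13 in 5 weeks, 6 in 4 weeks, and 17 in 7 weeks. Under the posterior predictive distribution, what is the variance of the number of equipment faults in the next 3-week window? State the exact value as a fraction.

Total count: 8 + 9 + 21 + 18 + 6 + 13 + 6 + 17 = 98.
Total exposure: 2 + 4 + 5 + 5 + 5 + 5 + 4 + 7 = 37 weeks.
By Gamma–Poisson conjugacy, the posterior is Gamma(α + Σx, β + Σt) = Gamma(9 + 98, 2 + 37) = Gamma(107, 39).
The posterior predictive for a window of length T is Negative Binomial with variance T·α'·(β'+T)/β'² = 3·107·42/1521 = 1498/169.

1498/169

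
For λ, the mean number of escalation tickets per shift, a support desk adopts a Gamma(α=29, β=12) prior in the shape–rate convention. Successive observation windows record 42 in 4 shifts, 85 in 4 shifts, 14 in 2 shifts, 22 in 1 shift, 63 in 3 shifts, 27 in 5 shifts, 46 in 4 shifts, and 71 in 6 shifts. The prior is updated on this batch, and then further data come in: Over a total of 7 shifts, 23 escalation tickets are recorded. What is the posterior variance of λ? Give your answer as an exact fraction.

211/1152

Total count: 42 + 85 + 14 + 22 + 63 + 27 + 46 + 71 = 370.
Total exposure: 4 + 4 + 2 + 1 + 3 + 5 + 4 + 6 = 29 shifts.
After the first batch: Gamma(29 + 370, 12 + 29) = Gamma(399, 41).
Total count 23 over total exposure 7 shifts.
After the second batch: Gamma(399 + 23, 41 + 7) = Gamma(422, 48).
Posterior variance = α'/β'² = 422/2304 = 211/1152.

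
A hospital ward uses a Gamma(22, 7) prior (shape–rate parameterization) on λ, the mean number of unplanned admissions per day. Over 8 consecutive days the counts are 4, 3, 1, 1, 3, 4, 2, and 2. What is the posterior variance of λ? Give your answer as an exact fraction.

14/75

Total count: 4 + 3 + 1 + 1 + 3 + 4 + 2 + 2 = 20.
Total exposure: 8 days.
Gamma(α, β) with Poisson data over total exposure Σt gives posterior Gamma(α+Σx, β+Σt) = Gamma(42, 15).
Posterior variance = α'/β'² = 42/225 = 14/75.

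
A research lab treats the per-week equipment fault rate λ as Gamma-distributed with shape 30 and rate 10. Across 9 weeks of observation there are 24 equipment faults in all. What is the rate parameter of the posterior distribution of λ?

19

Total count 24 over total exposure 9 weeks.
Gamma(α, β) with Poisson data over total exposure Σt gives posterior Gamma(α+Σx, β+Σt) = Gamma(54, 19).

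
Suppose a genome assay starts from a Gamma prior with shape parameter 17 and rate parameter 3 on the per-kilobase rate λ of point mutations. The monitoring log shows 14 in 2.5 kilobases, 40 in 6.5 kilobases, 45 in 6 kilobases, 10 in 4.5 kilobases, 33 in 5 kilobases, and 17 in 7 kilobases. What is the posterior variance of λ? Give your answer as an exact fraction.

Total count: 14 + 40 + 45 + 10 + 33 + 17 = 159.
Total exposure: 2.5 + 6.5 + 6 + 4.5 + 5 + 7 = 31.5 kilobases.
Conjugate update: add total count to the shape and total exposure to the rate, giving Gamma(176, 69/2).
Posterior variance = α'/β'² = 176/(4761/4) = 704/4761.

704/4761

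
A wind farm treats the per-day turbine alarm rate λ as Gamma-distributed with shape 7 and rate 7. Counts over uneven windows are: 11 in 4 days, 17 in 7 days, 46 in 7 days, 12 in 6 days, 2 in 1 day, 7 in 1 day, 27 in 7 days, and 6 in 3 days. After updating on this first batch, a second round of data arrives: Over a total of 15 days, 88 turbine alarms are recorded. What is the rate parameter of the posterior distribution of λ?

Total count: 11 + 17 + 46 + 12 + 2 + 7 + 27 + 6 = 128.
Total exposure: 4 + 7 + 7 + 6 + 1 + 1 + 7 + 3 = 36 days.
After the first batch: Gamma(7 + 128, 7 + 36) = Gamma(135, 43).
Total count 88 over total exposure 15 days.
After the second batch: Gamma(135 + 88, 43 + 15) = Gamma(223, 58).

58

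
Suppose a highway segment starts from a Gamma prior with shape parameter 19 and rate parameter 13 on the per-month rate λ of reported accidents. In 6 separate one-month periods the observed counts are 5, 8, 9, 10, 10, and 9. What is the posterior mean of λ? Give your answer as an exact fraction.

Total count: 5 + 8 + 9 + 10 + 10 + 9 = 51.
Total exposure: 6 months.
The Gamma prior is conjugate for the Poisson rate, so λ | data ~ Gamma(19+51, 13+6) = Gamma(70, 19).
Posterior mean = α'/β' = 70/19.

70/19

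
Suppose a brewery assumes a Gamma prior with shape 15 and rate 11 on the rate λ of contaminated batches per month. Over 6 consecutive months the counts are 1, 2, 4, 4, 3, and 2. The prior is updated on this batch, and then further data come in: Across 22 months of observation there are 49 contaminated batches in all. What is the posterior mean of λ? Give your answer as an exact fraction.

80/39

Total count: 1 + 2 + 4 + 4 + 3 + 2 = 16.
Total exposure: 6 months.
After the first batch: Gamma(15 + 16, 11 + 6) = Gamma(31, 17).
Total count 49 over total exposure 22 months.
After the second batch: Gamma(31 + 49, 17 + 22) = Gamma(80, 39).
Posterior mean = α'/β' = 80/39.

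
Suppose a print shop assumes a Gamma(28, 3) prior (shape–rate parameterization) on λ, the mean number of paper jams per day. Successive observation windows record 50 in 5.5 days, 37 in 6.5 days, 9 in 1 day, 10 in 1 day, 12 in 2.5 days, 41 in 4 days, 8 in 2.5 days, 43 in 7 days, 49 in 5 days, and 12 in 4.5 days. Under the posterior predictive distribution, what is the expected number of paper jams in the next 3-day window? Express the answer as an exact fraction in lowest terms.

1794/85

Total count: 50 + 37 + 9 + 10 + 12 + 41 + 8 + 43 + 49 + 12 = 271.
Total exposure: 5.5 + 6.5 + 1 + 1 + 2.5 + 4 + 2.5 + 7 + 5 + 4.5 = 39.5 days.
Posterior: α' = 28 + 271 = 299, β' = 3 + 39.5 = 85/2.
Predictive mean over a 3-day window = T·E[λ|data] = 3·299/(85/2) = 1794/85.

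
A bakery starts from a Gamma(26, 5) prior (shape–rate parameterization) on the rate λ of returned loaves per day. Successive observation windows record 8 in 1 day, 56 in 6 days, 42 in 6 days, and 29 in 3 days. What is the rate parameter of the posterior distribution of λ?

21

Total count: 8 + 56 + 42 + 29 = 135.
Total exposure: 1 + 6 + 6 + 3 = 16 days.
The Gamma prior is conjugate for the Poisson rate, so λ | data ~ Gamma(26+135, 5+16) = Gamma(161, 21).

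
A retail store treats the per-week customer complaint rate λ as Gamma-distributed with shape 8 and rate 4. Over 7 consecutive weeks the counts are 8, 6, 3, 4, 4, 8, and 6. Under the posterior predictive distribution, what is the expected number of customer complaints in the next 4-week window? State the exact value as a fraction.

Total count: 8 + 6 + 3 + 4 + 4 + 8 + 6 = 39.
Total exposure: 7 weeks.
Gamma(α, β) with Poisson data over total exposure Σt gives posterior Gamma(α+Σx, β+Σt) = Gamma(47, 11).
Predictive mean over a 4-week window = T·E[λ|data] = 4·47/11 = 188/11.

188/11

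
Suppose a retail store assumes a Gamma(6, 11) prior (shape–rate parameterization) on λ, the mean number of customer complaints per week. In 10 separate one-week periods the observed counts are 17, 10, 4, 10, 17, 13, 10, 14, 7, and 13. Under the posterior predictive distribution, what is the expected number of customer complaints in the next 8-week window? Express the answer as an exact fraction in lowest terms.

Total count: 17 + 10 + 4 + 10 + 17 + 13 + 10 + 14 + 7 + 13 = 115.
Total exposure: 10 weeks.
Posterior: α' = 6 + 115 = 121, β' = 11 + 10 = 21.
Predictive mean over an 8-week window = T·E[λ|data] = 8·121/21 = 968/21.

968/21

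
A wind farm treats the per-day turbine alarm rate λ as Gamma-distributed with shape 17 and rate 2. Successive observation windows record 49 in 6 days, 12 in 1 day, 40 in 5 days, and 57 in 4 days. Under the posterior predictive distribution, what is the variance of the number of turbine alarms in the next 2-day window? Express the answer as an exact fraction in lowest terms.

Total count: 49 + 12 + 40 + 57 = 158.
Total exposure: 6 + 1 + 5 + 4 = 16 days.
Posterior: α' = 17 + 158 = 175, β' = 2 + 16 = 18.
The posterior predictive for a window of length T is Negative Binomial with variance T·α'·(β'+T)/β'² = 2·175·20/324 = 1750/81.

1750/81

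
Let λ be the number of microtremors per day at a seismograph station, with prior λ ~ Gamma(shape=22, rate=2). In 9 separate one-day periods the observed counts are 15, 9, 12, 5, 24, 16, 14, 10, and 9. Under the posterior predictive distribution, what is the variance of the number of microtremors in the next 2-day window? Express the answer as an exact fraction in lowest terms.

Total count: 15 + 9 + 12 + 5 + 24 + 16 + 14 + 10 + 9 = 114.
Total exposure: 9 days.
By Gamma–Poisson conjugacy, the posterior is Gamma(α + Σx, β + Σt) = Gamma(22 + 114, 2 + 9) = Gamma(136, 11).
The posterior predictive for a window of length T is Negative Binomial with variance T·α'·(β'+T)/β'² = 2·136·13/121 = 3536/121.

3536/121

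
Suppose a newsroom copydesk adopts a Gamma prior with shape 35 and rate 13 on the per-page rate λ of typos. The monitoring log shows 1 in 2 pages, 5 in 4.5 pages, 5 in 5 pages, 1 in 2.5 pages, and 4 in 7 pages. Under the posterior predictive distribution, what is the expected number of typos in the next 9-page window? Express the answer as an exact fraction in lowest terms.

Total count: 1 + 5 + 5 + 1 + 4 = 16.
Total exposure: 2 + 4.5 + 5 + 2.5 + 7 = 21 pages.
By Gamma–Poisson conjugacy, the posterior is Gamma(α + Σx, β + Σt) = Gamma(35 + 16, 13 + 21) = Gamma(51, 34).
Predictive mean over a 9-page window = T·E[λ|data] = 9·51/34 = 27/2.

27/2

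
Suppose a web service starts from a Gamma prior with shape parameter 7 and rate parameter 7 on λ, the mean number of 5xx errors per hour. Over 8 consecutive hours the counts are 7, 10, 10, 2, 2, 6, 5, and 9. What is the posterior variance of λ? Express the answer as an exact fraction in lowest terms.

Total count: 7 + 10 + 10 + 2 + 2 + 6 + 5 + 9 = 51.
Total exposure: 8 hours.
Conjugate update: add total count to the shape and total exposure to the rate, giving Gamma(58, 15).
Posterior variance = α'/β'² = 58/225.

58/225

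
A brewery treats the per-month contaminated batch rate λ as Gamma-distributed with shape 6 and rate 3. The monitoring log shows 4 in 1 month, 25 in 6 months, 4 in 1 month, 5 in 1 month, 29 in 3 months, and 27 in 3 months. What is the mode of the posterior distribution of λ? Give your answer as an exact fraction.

Total count: 4 + 25 + 4 + 5 + 29 + 27 = 94.
Total exposure: 1 + 6 + 1 + 1 + 3 + 3 = 15 months.
Gamma(α, β) with Poisson data over total exposure Σt gives posterior Gamma(α+Σx, β+Σt) = Gamma(100, 18).
Posterior mode = (α'−1)/β' = 99/18 = 11/2.

11/2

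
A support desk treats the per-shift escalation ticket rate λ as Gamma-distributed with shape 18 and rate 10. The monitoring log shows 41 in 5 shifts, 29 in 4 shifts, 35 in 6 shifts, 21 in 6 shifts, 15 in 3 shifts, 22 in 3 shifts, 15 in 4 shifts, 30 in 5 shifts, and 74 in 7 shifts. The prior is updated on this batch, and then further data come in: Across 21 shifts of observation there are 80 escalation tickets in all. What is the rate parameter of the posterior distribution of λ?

Total count: 41 + 29 + 35 + 21 + 15 + 22 + 15 + 30 + 74 = 282.
Total exposure: 5 + 4 + 6 + 6 + 3 + 3 + 4 + 5 + 7 = 43 shifts.
After the first batch: Gamma(18 + 282, 10 + 43) = Gamma(300, 53).
Total count 80 over total exposure 21 shifts.
After the second batch: Gamma(300 + 80, 53 + 21) = Gamma(380, 74).

74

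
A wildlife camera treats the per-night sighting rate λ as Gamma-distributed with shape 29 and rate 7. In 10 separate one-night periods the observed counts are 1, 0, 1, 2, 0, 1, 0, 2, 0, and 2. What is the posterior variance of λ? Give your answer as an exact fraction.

38/289

Total count: 1 + 0 + 1 + 2 + 0 + 1 + 0 + 2 + 0 + 2 = 9.
Total exposure: 10 nights.
Conjugate update: add total count to the shape and total exposure to the rate, giving Gamma(38, 17).
Posterior variance = α'/β'² = 38/289.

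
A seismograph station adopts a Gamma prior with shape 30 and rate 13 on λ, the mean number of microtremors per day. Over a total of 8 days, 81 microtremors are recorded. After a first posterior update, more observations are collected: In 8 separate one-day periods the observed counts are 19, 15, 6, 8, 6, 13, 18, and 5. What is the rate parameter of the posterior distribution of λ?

29

Total count 81 over total exposure 8 days.
After the first batch: Gamma(30 + 81, 13 + 8) = Gamma(111, 21).
Total count: 19 + 15 + 6 + 8 + 6 + 13 + 18 + 5 = 90.
Total exposure: 8 days.
After the second batch: Gamma(111 + 90, 21 + 8) = Gamma(201, 29).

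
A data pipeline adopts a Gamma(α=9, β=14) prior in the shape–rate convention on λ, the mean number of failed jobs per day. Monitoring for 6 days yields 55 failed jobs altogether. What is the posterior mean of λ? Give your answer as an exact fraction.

16/5

Total count 55 over total exposure 6 days.
Gamma(α, β) with Poisson data over total exposure Σt gives posterior Gamma(α+Σx, β+Σt) = Gamma(64, 20).
Posterior mean = α'/β' = 64/20 = 16/5.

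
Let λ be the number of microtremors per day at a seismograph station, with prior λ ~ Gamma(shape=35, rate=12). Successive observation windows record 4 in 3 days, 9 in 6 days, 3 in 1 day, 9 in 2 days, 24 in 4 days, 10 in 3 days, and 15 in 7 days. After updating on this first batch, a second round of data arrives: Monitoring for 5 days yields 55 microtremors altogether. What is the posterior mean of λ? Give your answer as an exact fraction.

Total count: 4 + 9 + 3 + 9 + 24 + 10 + 15 = 74.
Total exposure: 3 + 6 + 1 + 2 + 4 + 3 + 7 = 26 days.
After the first batch: Gamma(35 + 74, 12 + 26) = Gamma(109, 38).
Total count 55 over total exposure 5 days.
After the second batch: Gamma(109 + 55, 38 + 5) = Gamma(164, 43).
Posterior mean = α'/β' = 164/43.

164/43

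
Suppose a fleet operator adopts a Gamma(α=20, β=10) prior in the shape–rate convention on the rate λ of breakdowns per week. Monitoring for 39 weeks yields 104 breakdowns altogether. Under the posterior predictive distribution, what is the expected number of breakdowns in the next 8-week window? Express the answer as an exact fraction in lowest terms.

992/49

Total count 104 over total exposure 39 weeks.
Posterior: α' = 20 + 104 = 124, β' = 10 + 39 = 49.
Predictive mean over an 8-week window = T·E[λ|data] = 8·124/49 = 992/49.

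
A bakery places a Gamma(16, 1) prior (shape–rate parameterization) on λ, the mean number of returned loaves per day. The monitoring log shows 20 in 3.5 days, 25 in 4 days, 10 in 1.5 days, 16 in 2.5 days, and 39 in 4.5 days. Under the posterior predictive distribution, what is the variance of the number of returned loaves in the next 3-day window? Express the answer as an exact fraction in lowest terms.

Total count: 20 + 25 + 10 + 16 + 39 = 110.
Total exposure: 3.5 + 4 + 1.5 + 2.5 + 4.5 = 16 days.
The Gamma prior is conjugate for the Poisson rate, so λ | data ~ Gamma(16+110, 1+16) = Gamma(126, 17).
The posterior predictive for a window of length T is Negative Binomial with variance T·α'·(β'+T)/β'² = 3·126·20/289 = 7560/289.

7560/289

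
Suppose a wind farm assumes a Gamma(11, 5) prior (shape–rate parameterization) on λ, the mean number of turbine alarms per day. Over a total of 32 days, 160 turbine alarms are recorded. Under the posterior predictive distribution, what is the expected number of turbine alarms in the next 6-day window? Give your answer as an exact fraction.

Total count 160 over total exposure 32 days.
Gamma(α, β) with Poisson data over total exposure Σt gives posterior Gamma(α+Σx, β+Σt) = Gamma(171, 37).
Predictive mean over a 6-day window = T·E[λ|data] = 6·171/37 = 1026/37.

1026/37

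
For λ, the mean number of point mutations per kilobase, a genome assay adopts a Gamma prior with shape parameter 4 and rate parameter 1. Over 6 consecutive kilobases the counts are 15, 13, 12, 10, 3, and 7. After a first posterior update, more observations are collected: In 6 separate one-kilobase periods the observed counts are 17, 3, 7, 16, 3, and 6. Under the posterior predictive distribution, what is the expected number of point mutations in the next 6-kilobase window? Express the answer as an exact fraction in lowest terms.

Total count: 15 + 13 + 12 + 10 + 3 + 7 = 60.
Total exposure: 6 kilobases.
After the first batch: Gamma(4 + 60, 1 + 6) = Gamma(64, 7).
Total count: 17 + 3 + 7 + 16 + 3 + 6 = 52.
Total exposure: 6 kilobases.
After the second batch: Gamma(64 + 52, 7 + 6) = Gamma(116, 13).
Predictive mean over a 6-kilobase window = T·E[λ|data] = 6·116/13 = 696/13.

696/13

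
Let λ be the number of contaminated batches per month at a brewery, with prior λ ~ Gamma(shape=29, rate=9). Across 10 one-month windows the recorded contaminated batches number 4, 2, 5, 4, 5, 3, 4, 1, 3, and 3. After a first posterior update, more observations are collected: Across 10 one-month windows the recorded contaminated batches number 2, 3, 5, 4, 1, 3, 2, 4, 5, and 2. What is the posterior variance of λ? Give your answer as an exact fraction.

94/841

Total count: 4 + 2 + 5 + 4 + 5 + 3 + 4 + 1 + 3 + 3 = 34.
Total exposure: 10 months.
After the first batch: Gamma(29 + 34, 9 + 10) = Gamma(63, 19).
Total count: 2 + 3 + 5 + 4 + 1 + 3 + 2 + 4 + 5 + 2 = 31.
Total exposure: 10 months.
After the second batch: Gamma(63 + 31, 19 + 10) = Gamma(94, 29).
Posterior variance = α'/β'² = 94/841.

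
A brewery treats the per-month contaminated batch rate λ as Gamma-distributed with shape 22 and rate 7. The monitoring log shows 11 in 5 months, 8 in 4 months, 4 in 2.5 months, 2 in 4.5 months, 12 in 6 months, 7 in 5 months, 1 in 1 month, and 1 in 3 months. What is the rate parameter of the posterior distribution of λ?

Total count: 11 + 8 + 4 + 2 + 12 + 7 + 1 + 1 = 46.
Total exposure: 5 + 4 + 2.5 + 4.5 + 6 + 5 + 1 + 3 = 31 months.
Posterior: α' = 22 + 46 = 68, β' = 7 + 31 = 38.

38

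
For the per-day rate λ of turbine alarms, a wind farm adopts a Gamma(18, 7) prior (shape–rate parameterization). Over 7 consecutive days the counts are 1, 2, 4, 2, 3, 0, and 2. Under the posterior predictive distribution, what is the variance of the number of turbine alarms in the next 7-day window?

24

Total count: 1 + 2 + 4 + 2 + 3 + 0 + 2 = 14.
Total exposure: 7 days.
By Gamma–Poisson conjugacy, the posterior is Gamma(α + Σx, β + Σt) = Gamma(18 + 14, 7 + 7) = Gamma(32, 14).
The posterior predictive for a window of length T is Negative Binomial with variance T·α'·(β'+T)/β'² = 7·32·21/196 = 24.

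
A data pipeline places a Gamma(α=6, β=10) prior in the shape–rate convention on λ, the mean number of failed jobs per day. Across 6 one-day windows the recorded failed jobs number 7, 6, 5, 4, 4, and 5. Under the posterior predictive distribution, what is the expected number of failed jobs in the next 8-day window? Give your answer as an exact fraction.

Total count: 7 + 6 + 5 + 4 + 4 + 5 = 31.
Total exposure: 6 days.
The Gamma prior is conjugate for the Poisson rate, so λ | data ~ Gamma(6+31, 10+6) = Gamma(37, 16).
Predictive mean over an 8-day window = T·E[λ|data] = 8·37/16 = 37/2.

37/2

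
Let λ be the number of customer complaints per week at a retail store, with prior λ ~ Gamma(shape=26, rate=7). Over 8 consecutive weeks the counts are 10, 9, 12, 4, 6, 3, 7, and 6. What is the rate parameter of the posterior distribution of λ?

Total count: 10 + 9 + 12 + 4 + 6 + 3 + 7 + 6 = 57.
Total exposure: 8 weeks.
Gamma(α, β) with Poisson data over total exposure Σt gives posterior Gamma(α+Σx, β+Σt) = Gamma(83, 15).

15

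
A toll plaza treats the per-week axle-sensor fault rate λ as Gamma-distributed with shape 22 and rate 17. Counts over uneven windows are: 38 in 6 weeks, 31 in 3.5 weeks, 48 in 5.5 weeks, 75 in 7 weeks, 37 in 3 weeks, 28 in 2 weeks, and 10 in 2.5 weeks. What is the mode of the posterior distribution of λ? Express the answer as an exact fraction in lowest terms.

Total count: 38 + 31 + 48 + 75 + 37 + 28 + 10 = 267.
Total exposure: 6 + 3.5 + 5.5 + 7 + 3 + 2 + 2.5 = 29.5 weeks.
Posterior: α' = 22 + 267 = 289, β' = 17 + 29.5 = 93/2.
Posterior mode = (α'−1)/β' = 288/(93/2) = 192/31.

192/31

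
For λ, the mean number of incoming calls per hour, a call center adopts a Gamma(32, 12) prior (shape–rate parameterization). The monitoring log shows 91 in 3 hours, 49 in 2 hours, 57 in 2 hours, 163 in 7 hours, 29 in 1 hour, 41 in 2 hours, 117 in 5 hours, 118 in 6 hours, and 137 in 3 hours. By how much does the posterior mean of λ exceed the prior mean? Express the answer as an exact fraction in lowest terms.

Total count: 91 + 49 + 57 + 163 + 29 + 41 + 117 + 118 + 137 = 802.
Total exposure: 3 + 2 + 2 + 7 + 1 + 2 + 5 + 6 + 3 = 31 hours.
By Gamma–Poisson conjugacy, the posterior is Gamma(α + Σx, β + Σt) = Gamma(32 + 802, 12 + 31) = Gamma(834, 43).
Posterior mean = 834/43 = 834/43; prior mean = 32/12 = 8/3. Difference = 834/43 − 8/3 = 2158/129.

2158/129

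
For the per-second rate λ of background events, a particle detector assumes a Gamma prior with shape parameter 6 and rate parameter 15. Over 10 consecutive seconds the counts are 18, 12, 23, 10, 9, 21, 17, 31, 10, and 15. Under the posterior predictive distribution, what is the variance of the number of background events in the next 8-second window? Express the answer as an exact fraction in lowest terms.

Total count: 18 + 12 + 23 + 10 + 9 + 21 + 17 + 31 + 10 + 15 = 166.
Total exposure: 10 seconds.
Gamma(α, β) with Poisson data over total exposure Σt gives posterior Gamma(α+Σx, β+Σt) = Gamma(172, 25).
The posterior predictive for a window of length T is Negative Binomial with variance T·α'·(β'+T)/β'² = 8·172·33/625 = 45408/625.

45408/625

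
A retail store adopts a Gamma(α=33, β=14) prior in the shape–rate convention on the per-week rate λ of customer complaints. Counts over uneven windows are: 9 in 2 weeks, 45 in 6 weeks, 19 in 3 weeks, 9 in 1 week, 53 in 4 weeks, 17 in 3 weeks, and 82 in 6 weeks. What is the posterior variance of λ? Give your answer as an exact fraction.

Total count: 9 + 45 + 19 + 9 + 53 + 17 + 82 = 234.
Total exposure: 2 + 6 + 3 + 1 + 4 + 3 + 6 = 25 weeks.
Posterior: α' = 33 + 234 = 267, β' = 14 + 25 = 39.
Posterior variance = α'/β'² = 267/1521 = 89/507.

89/507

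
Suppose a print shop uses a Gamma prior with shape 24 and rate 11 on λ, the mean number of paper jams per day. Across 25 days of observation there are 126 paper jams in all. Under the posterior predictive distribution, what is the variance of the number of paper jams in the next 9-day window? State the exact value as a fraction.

Total count 126 over total exposure 25 days.
Gamma(α, β) with Poisson data over total exposure Σt gives posterior Gamma(α+Σx, β+Σt) = Gamma(150, 36).
The posterior predictive for a window of length T is Negative Binomial with variance T·α'·(β'+T)/β'² = 9·150·45/1296 = 375/8.

375/8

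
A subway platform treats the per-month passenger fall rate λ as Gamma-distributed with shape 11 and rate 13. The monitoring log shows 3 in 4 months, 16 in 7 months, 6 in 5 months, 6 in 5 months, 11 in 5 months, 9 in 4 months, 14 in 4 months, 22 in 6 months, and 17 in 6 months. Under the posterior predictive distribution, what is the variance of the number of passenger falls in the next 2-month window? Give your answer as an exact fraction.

Total count: 3 + 16 + 6 + 6 + 11 + 9 + 14 + 22 + 17 = 104.
Total exposure: 4 + 7 + 5 + 5 + 5 + 4 + 4 + 6 + 6 = 46 months.
Posterior: α' = 11 + 104 = 115, β' = 13 + 46 = 59.
The posterior predictive for a window of length T is Negative Binomial with variance T·α'·(β'+T)/β'² = 2·115·61/3481 = 14030/3481.

14030/3481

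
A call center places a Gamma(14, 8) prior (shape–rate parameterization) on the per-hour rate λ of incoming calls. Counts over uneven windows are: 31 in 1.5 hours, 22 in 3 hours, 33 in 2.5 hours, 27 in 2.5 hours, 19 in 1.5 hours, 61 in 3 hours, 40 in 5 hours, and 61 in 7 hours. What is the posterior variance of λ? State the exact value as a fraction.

Total count: 31 + 22 + 33 + 27 + 19 + 61 + 40 + 61 = 294.
Total exposure: 1.5 + 3 + 2.5 + 2.5 + 1.5 + 3 + 5 + 7 = 26 hours.
By Gamma–Poisson conjugacy, the posterior is Gamma(α + Σx, β + Σt) = Gamma(14 + 294, 8 + 26) = Gamma(308, 34).
Posterior variance = α'/β'² = 308/1156 = 77/289.

77/289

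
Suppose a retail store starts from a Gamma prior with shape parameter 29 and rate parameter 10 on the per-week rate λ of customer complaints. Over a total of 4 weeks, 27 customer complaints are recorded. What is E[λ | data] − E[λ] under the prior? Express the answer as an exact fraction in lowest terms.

11/10

Total count 27 over total exposure 4 weeks.
Posterior: α' = 29 + 27 = 56, β' = 10 + 4 = 14.
Posterior mean = 56/14 = 4; prior mean = 29/10 = 29/10. Difference = 4 − 29/10 = 11/10.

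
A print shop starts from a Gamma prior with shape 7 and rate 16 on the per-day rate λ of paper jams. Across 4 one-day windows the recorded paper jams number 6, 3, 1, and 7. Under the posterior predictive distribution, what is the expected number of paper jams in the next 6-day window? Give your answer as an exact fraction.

Total count: 6 + 3 + 1 + 7 = 17.
Total exposure: 4 days.
By Gamma–Poisson conjugacy, the posterior is Gamma(α + Σx, β + Σt) = Gamma(7 + 17, 16 + 4) = Gamma(24, 20).
Predictive mean over a 6-day window = T·E[λ|data] = 6·24/20 = 36/5.

36/5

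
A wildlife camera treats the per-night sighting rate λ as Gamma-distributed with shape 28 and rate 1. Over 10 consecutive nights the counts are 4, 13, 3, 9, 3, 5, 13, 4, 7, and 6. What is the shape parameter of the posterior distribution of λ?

95

Total count: 4 + 13 + 3 + 9 + 3 + 5 + 13 + 4 + 7 + 6 = 67.
Total exposure: 10 nights.
Gamma(α, β) with Poisson data over total exposure Σt gives posterior Gamma(α+Σx, β+Σt) = Gamma(95, 11).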